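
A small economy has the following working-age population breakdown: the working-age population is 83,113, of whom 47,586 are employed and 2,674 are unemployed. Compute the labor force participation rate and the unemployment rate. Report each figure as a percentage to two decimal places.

Labor force = employed + unemployed = 47,586 + 2,674 = 50,260.
Unemployment rate = 2,674 / 50,260 = 5.32%.
Labor force participation rate = 50,260 / 83,113 = 60.47%.

Labor force participation rate ≈ 60.47%; unemployment rate ≈ 5.32%.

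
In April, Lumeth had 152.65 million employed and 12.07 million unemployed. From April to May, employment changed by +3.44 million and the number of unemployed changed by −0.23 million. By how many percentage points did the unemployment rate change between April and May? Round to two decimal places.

The unemployment rate changed by −0.28 percentage points.

April: labor force = 152.65 + 12.07 = 164.72; u = 12.07/164.72 = 7.33%.
May: labor force = 156.09 + 11.84 = 167.93; u = 11.84/167.93 = 7.05%.
Change = 7.05% − 7.33% = −0.28 pp.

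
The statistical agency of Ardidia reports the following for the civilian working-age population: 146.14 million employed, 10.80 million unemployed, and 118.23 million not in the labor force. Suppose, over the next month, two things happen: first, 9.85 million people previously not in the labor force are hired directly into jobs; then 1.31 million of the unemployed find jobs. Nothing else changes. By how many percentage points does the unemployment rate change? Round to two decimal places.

The unemployment rate changes by −1.19 percentage points.

Initially, labor force = 146.14 + 10.80 = 156.94 million, so u = 10.80/156.94 = 6.88%.
After the first change, employed and labor force both rise by 9.85; unemployed unchanged → E = 155.99, U = 10.80, labor force = 166.79 million.
After the second change, unemployed falls and employed rises by 1.31; labor force unchanged → E = 157.30, U = 9.49, labor force = 166.79 million.
New unemployment rate = 9.49 / 166.79 = 5.69%.
Change = 5.69% − 6.88% = −1.19 percentage points.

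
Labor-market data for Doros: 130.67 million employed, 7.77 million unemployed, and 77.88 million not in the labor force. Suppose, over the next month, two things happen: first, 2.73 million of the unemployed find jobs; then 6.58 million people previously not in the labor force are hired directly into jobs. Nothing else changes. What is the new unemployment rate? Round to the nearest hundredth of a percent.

New unemployment rate ≈ 3.48%.

Initially, labor force = 130.67 + 7.77 = 138.44 million, so u = 7.77/138.44 = 5.61%.
After the first change, unemployed falls and employed rises by 2.73; labor force unchanged → E = 133.40, U = 5.04, labor force = 138.44 million.
After the second change, employed and labor force both rise by 6.58; unemployed unchanged → E = 139.98, U = 5.04, labor force = 145.02 million.
New unemployment rate = 5.04 / 145.02 = 3.48%.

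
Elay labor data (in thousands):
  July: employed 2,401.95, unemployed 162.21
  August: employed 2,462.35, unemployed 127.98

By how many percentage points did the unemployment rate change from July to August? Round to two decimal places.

The unemployment rate changed by −1.39 percentage points.

July: labor force = 2,401.95 + 162.21 = 2,564.16; u = 162.21/2,564.16 = 6.33%.
August: labor force = 2,462.35 + 127.98 = 2,590.33; u = 127.98/2,590.33 = 4.94%.
Change = 4.94% − 6.33% = −1.39 pp.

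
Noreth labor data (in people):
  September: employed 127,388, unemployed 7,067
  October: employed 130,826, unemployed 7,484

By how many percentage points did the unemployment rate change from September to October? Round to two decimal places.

September: labor force = 127,388 + 7,067 = 134,455; u = 7,067/134,455 = 5.26%.
October: labor force = 130,826 + 7,484 = 138,310; u = 7,484/138,310 = 5.41%.
Change = 5.41% − 5.26% = +0.15 pp.

The unemployment rate changed by +0.15 percentage points.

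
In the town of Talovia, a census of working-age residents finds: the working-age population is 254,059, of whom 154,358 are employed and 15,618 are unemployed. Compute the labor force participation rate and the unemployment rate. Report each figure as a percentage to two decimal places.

Labor force = employed + unemployed = 154,358 + 15,618 = 169,976.
Unemployment rate = 15,618 / 169,976 = 9.19%.
Labor force participation rate = 169,976 / 254,059 = 66.90%.

Labor force participation rate ≈ 66.90%; unemployment rate ≈ 9.19%.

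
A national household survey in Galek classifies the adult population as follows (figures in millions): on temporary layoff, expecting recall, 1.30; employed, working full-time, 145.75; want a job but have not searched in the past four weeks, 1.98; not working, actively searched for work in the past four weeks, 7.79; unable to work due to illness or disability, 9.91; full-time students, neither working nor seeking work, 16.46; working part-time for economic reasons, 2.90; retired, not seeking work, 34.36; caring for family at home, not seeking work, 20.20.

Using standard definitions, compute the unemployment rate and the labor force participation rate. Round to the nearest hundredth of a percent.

Employed = 145.75 + 2.90 = 148.65 million (anyone who worked, including part-time for economic reasons, counts as employed).
Unemployed = 1.30 + 7.79 = 9.09 million (jobless and actively searching, or on temporary layoff).
Labor force = 148.65 + 9.09 = 157.74 million.
Not in labor force = 1.98 + 9.91 + 16.46 + 34.36 + 20.20 = 82.91 million (those not working and not actively searching are outside the labor force — including those who want a job but have given up searching).
Civilian working-age population = 157.74 + 82.91 = 240.65 million.
Unemployment rate = 9.09 / 157.74 = 5.76%.
Labor force participation rate = 157.74 / 240.65 = 65.55%.

Unemployment rate ≈ 5.76%; labor force participation rate ≈ 65.55%.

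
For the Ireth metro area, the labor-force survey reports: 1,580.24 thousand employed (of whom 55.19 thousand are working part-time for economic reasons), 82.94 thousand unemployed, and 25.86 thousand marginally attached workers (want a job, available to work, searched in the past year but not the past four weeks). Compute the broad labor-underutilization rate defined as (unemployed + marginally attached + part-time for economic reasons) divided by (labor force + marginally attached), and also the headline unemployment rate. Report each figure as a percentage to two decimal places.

Labor force = 1,580.24 + 82.94 = 1,663.18 thousand.
Numerator = 82.94 + 25.86 + 55.19 = 163.99 thousand.
Denominator = 1,663.18 + 25.86 = 1,689.04 thousand.
Broad rate = 163.99 / 1,689.04 = 9.71%.
Headline unemployment rate = 82.94 / 1,663.18 = 4.99%.

Broad underutilization rate ≈ 9.71%; headline unemployment rate ≈ 4.99%.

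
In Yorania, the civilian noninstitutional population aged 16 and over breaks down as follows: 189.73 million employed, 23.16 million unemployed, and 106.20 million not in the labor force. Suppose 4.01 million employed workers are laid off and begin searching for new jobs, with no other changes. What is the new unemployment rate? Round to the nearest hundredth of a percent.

Initially, labor force = 189.73 + 23.16 = 212.89 million, so u = 23.16/212.89 = 10.88%.
After the change, employed falls and unemployed rises by 4.01; labor force unchanged → E = 185.72, U = 27.17, labor force = 212.89 million.
New unemployment rate = 27.17 / 212.89 = 12.76%.

New unemployment rate ≈ 12.76%.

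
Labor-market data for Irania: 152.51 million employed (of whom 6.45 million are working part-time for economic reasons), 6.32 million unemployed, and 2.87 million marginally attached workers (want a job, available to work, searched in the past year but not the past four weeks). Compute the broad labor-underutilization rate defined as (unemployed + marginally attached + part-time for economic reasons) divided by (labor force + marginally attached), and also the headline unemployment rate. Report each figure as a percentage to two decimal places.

Broad underutilization rate ≈ 9.67%; headline unemployment rate ≈ 3.98%.

Labor force = 152.51 + 6.32 = 158.83 million.
Numerator = 6.32 + 2.87 + 6.45 = 15.64 million.
Denominator = 158.83 + 2.87 = 161.70 million.
Broad rate = 15.64 / 161.70 = 9.67%.
Headline unemployment rate = 6.32 / 158.83 = 3.98%.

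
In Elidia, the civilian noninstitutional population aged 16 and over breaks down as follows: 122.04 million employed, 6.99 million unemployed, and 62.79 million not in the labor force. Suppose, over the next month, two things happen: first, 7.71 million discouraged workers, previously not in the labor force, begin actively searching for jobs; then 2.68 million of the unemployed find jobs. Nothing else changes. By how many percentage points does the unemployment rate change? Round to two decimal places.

Initially, labor force = 122.04 + 6.99 = 129.03 million, so u = 6.99/129.03 = 5.42%.
After the first change, unemployed and labor force both rise by 7.71 → E = 122.04, U = 14.70, labor force = 136.74 million.
After the second change, unemployed falls and employed rises by 2.68; labor force unchanged → E = 124.72, U = 12.02, labor force = 136.74 million.
New unemployment rate = 12.02 / 136.74 = 8.79%.
Change = 8.79% − 5.42% = +3.37 percentage points.

The unemployment rate changes by +3.37 percentage points.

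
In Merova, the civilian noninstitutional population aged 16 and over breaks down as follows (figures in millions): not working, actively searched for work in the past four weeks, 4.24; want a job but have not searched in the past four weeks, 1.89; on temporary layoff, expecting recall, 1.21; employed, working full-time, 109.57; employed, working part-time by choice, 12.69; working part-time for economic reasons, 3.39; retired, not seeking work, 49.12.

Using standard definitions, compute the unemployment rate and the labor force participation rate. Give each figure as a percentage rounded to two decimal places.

Employed = 109.57 + 12.69 + 3.39 = 125.65 million (anyone who worked, including part-time for economic reasons, counts as employed).
Unemployed = 4.24 + 1.21 = 5.45 million (jobless and actively searching, or on temporary layoff).
Labor force = 125.65 + 5.45 = 131.10 million.
Not in labor force = 1.89 + 49.12 = 51.01 million (those not working and not actively searching are outside the labor force — including those who want a job but have given up searching).
Civilian working-age population = 131.10 + 51.01 = 182.11 million.
Unemployment rate = 5.45 / 131.10 = 4.16%.
Labor force participation rate = 131.10 / 182.11 = 71.99%.

Unemployment rate ≈ 4.16%; labor force participation rate ≈ 71.99%.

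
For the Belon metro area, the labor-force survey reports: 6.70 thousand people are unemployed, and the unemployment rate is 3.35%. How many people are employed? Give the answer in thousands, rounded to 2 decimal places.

About 193.30 thousand are employed.

Labor force = U / u = 6.70 / 0.0335 ≈ 200.00 thousand.
Employed = labor force − unemployed = 200.00 − 6.70 = 193.30 thousand.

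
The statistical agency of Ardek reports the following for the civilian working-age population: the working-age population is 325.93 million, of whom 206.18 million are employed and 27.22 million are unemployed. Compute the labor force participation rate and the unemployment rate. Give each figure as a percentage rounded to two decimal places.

Labor force participation rate ≈ 71.61%; unemployment rate ≈ 11.66%.

Labor force = employed + unemployed = 206.18 + 27.22 = 233.40 million.
Unemployment rate = 27.22 / 233.40 = 11.66%.
Labor force participation rate = 233.40 / 325.93 = 71.61%.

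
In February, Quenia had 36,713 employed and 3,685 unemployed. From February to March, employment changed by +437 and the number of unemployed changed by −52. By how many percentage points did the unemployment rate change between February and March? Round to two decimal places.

February: labor force = 36,713 + 3,685 = 40,398; u = 3,685/40,398 = 9.12%.
March: labor force = 37,150 + 3,633 = 40,783; u = 3,633/40,783 = 8.91%.
Change = 8.91% − 9.12% = −0.21 pp.

The unemployment rate changed by −0.21 percentage points.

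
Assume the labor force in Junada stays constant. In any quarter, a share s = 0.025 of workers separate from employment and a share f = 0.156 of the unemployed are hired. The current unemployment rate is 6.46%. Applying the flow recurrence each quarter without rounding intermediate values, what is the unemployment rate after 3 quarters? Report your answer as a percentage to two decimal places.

Unemployment rate after three quarters ≈ 9.77%.

With a fixed labor force, u_{t+1} = u_t + s·(1−u_t) − f·u_t = u_t·(1−s−f) + s.
Here 1−s−f = 0.819 and s = 0.025.
u_1 = 0.064600 × 0.819 + 0.025 = 0.077907.
u_2 = 0.077907 × 0.819 + 0.025 = 0.088806.
u_3 = 0.088806 × 0.819 + 0.025 = 0.097732.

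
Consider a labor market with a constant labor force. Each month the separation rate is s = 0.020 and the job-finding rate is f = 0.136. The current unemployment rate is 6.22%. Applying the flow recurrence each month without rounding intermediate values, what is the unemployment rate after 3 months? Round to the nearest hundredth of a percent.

With a fixed labor force, u_{t+1} = u_t + s·(1−u_t) − f·u_t = u_t·(1−s−f) + s.
Here 1−s−f = 0.844 and s = 0.020.
u_1 = 0.062200 × 0.844 + 0.020 = 0.072497.
u_2 = 0.072497 × 0.844 + 0.020 = 0.081187.
u_3 = 0.081187 × 0.844 + 0.020 = 0.088522.

Unemployment rate after three months ≈ 8.85%.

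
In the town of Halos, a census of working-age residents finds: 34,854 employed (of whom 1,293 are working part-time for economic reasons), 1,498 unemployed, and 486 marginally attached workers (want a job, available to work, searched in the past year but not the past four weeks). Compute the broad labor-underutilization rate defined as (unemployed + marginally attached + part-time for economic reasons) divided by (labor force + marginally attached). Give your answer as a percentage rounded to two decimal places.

Broad underutilization rate ≈ 8.90%.

Labor force = 34,854 + 1,498 = 36,352.
Numerator = 1,498 + 486 + 1,293 = 3,277.
Denominator = 36,352 + 486 = 36,838.
Broad rate = 3,277 / 36,838 = 8.90%.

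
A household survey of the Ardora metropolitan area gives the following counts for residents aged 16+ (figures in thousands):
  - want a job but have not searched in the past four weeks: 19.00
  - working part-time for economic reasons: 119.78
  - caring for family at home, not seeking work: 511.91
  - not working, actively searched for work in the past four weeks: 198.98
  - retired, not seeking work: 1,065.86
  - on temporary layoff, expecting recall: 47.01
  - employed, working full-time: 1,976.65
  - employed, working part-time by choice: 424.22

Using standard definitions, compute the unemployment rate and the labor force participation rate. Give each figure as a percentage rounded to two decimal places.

Employed = 119.78 + 1,976.65 + 424.22 = 2,520.65 thousand (anyone who worked, including part-time for economic reasons, counts as employed).
Unemployed = 198.98 + 47.01 = 245.99 thousand (jobless and actively searching, or on temporary layoff).
Labor force = 2,520.65 + 245.99 = 2,766.64 thousand.
Not in labor force = 19.00 + 511.91 + 1,065.86 = 1,596.77 thousand (those not working and not actively searching are outside the labor force — including those who want a job but have given up searching).
Civilian working-age population = 2,766.64 + 1,596.77 = 4,363.41 thousand.
Unemployment rate = 245.99 / 2,766.64 = 8.89%.
Labor force participation rate = 2,766.64 / 4,363.41 = 63.41%.

Unemployment rate ≈ 8.89%; labor force participation rate ≈ 63.41%.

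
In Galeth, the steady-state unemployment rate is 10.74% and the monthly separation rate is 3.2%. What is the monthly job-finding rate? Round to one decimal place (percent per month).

From u* = s/(s+f): f = s·(1−u)/u.
f = 3.2 × (1 − 0.1074) / 0.1074 = 2.8563 / 0.1074 ≈ 26.6% per month.

Job-finding rate ≈ 26.6% per month.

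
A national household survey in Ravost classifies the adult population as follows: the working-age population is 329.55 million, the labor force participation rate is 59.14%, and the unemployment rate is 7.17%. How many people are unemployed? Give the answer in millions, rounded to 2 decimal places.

Labor force = 0.5914 × 329.55 = 194.90 million.
Unemployed = 0.0717 × 194.90 ≈ 13.97 million.

About 13.97 million are unemployed.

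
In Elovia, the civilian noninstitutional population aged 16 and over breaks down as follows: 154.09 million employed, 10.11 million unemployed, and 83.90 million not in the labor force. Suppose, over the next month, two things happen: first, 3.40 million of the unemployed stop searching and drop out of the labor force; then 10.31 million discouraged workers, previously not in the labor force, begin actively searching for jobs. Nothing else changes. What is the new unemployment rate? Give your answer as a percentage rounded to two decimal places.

Initially, labor force = 154.09 + 10.11 = 164.20 million, so u = 10.11/164.20 = 6.16%.
After the first change, unemployed and labor force both fall by 3.40 → E = 154.09, U = 6.71, labor force = 160.80 million.
After the second change, unemployed and labor force both rise by 10.31 → E = 154.09, U = 17.02, labor force = 171.11 million.
New unemployment rate = 17.02 / 171.11 = 9.95%.

New unemployment rate ≈ 9.95%.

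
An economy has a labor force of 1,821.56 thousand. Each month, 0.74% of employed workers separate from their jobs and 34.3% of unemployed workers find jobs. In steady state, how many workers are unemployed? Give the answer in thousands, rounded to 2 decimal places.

About 38.47 thousand are unemployed in steady state.

Steady-state unemployment rate u* = s/(s+f) = 0.74/(0.74+34.3) = 0.021119.
Unemployed = u* × labor force = 0.021119 × 1,821.56 ≈ 38.47 thousand.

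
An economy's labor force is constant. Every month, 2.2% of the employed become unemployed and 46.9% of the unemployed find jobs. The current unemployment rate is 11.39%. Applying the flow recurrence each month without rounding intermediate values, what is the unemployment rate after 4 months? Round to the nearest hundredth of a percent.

Unemployment rate after four months ≈ 4.94%.

With a fixed labor force, u_{t+1} = u_t + s·(1−u_t) − f·u_t = u_t·(1−s−f) + s.
Here 1−s−f = 0.509 and s = 0.022.
u_1 = 0.113900 × 0.509 + 0.022 = 0.079975.
u_2 = 0.079975 × 0.509 + 0.022 = 0.062707.
u_3 = 0.062707 × 0.509 + 0.022 = 0.053918.
u_4 = 0.053918 × 0.509 + 0.022 = 0.049444.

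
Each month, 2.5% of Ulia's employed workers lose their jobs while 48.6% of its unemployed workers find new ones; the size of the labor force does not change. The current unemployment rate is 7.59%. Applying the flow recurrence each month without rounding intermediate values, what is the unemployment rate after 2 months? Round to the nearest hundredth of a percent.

With a fixed labor force, u_{t+1} = u_t + s·(1−u_t) − f·u_t = u_t·(1−s−f) + s.
Here 1−s−f = 0.489 and s = 0.025.
u_1 = 0.075900 × 0.489 + 0.025 = 0.062115.
u_2 = 0.062115 × 0.489 + 0.025 = 0.055374.

Unemployment rate after two months ≈ 5.54%.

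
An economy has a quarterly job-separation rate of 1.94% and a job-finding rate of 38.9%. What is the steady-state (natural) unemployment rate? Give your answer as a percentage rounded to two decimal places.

Steady-state unemployment rate ≈ 4.75%.

At steady state the flows balance: s·E = f·U, so U/(E+U) = s/(s+f).
u* = 1.94 / (1.94 + 38.9) = 1.94 / 40.84 = 4.75%.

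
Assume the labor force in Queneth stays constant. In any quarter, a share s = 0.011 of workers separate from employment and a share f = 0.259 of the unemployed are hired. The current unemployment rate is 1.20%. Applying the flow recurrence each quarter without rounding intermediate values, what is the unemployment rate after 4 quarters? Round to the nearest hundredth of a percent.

With a fixed labor force, u_{t+1} = u_t + s·(1−u_t) − f·u_t = u_t·(1−s−f) + s.
Here 1−s−f = 0.730 and s = 0.011.
u_1 = 0.012000 × 0.730 + 0.011 = 0.019760.
u_2 = 0.019760 × 0.730 + 0.011 = 0.025425.
u_3 = 0.025425 × 0.730 + 0.011 = 0.029560.
u_4 = 0.029560 × 0.730 + 0.011 = 0.032579.

Unemployment rate after four quarters ≈ 3.26%.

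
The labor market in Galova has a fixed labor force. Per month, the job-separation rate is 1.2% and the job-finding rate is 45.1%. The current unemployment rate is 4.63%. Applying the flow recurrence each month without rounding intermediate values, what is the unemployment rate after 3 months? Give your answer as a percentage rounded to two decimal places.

Unemployment rate after three months ≈ 2.91%.

With a fixed labor force, u_{t+1} = u_t + s·(1−u_t) − f·u_t = u_t·(1−s−f) + s.
Here 1−s−f = 0.537 and s = 0.012.
u_1 = 0.046300 × 0.537 + 0.012 = 0.036863.
u_2 = 0.036863 × 0.537 + 0.012 = 0.031795.
u_3 = 0.031795 × 0.537 + 0.012 = 0.029074.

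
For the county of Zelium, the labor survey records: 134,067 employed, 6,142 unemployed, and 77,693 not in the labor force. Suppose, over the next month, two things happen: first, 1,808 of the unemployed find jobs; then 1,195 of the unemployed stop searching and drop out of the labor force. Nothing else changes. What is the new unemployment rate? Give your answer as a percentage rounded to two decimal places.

Initially, labor force = 134,067 + 6,142 = 140,209, so u = 6,142/140,209 = 4.38%.
After the first change, unemployed falls and employed rises by 1,808; labor force unchanged → E = 135,875, U = 4,334, labor force = 140,209.
After the second change, unemployed and labor force both fall by 1,195 → E = 135,875, U = 3,139, labor force = 139,014.
New unemployment rate = 3,139 / 139,014 = 2.26%.

New unemployment rate ≈ 2.26%.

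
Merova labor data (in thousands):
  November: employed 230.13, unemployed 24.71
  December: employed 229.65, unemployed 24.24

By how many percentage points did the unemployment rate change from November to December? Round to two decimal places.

November: labor force = 230.13 + 24.71 = 254.84; u = 24.71/254.84 = 9.70%.
December: labor force = 229.65 + 24.24 = 253.89; u = 24.24/253.89 = 9.55%.
Change = 9.55% − 9.70% = −0.15 pp.

The unemployment rate changed by −0.15 percentage points.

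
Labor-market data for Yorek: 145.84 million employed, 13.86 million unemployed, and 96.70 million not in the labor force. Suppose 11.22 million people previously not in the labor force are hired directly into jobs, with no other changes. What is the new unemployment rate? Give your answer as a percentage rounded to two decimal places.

Initially, labor force = 145.84 + 13.86 = 159.70 million, so u = 13.86/159.70 = 8.68%.
After the change, employed and labor force both rise by 11.22; unemployed unchanged → E = 157.06, U = 13.86, labor force = 170.92 million.
New unemployment rate = 13.86 / 170.92 = 8.11%.

New unemployment rate ≈ 8.11%.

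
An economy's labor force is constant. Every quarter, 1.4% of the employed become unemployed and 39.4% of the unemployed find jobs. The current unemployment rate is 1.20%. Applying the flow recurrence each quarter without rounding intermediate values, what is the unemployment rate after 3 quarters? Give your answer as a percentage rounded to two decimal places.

With a fixed labor force, u_{t+1} = u_t + s·(1−u_t) − f·u_t = u_t·(1−s−f) + s.
Here 1−s−f = 0.592 and s = 0.014.
u_1 = 0.012000 × 0.592 + 0.014 = 0.021104.
u_2 = 0.021104 × 0.592 + 0.014 = 0.026494.
u_3 = 0.026494 × 0.592 + 0.014 = 0.029684.

Unemployment rate after three quarters ≈ 2.97%.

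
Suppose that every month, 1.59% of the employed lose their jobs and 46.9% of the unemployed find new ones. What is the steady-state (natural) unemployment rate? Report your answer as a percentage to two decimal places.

Steady-state unemployment rate ≈ 3.28%.

At steady state the flows balance: s·E = f·U, so U/(E+U) = s/(s+f).
u* = 1.59 / (1.59 + 46.9) = 1.59 / 48.49 = 3.28%.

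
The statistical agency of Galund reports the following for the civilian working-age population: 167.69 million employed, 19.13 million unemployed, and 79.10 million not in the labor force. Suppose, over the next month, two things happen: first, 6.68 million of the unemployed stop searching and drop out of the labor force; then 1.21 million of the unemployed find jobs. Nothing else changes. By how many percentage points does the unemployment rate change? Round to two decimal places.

Initially, labor force = 167.69 + 19.13 = 186.82 million, so u = 19.13/186.82 = 10.24%.
After the first change, unemployed and labor force both fall by 6.68 → E = 167.69, U = 12.45, labor force = 180.14 million.
After the second change, unemployed falls and employed rises by 1.21; labor force unchanged → E = 168.90, U = 11.24, labor force = 180.14 million.
New unemployment rate = 11.24 / 180.14 = 6.24%.
Change = 6.24% − 10.24% = −4.00 percentage points.

The unemployment rate changes by −4.00 percentage points.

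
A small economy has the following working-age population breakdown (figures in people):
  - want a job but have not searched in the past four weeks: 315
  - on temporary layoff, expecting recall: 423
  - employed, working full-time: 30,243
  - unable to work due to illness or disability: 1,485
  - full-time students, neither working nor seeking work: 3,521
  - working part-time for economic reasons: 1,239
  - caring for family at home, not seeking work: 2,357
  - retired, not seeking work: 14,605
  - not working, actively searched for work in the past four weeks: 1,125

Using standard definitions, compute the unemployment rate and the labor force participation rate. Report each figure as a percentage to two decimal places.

Employed = 30,243 + 1,239 = 31,482 (anyone who worked, including part-time for economic reasons, counts as employed).
Unemployed = 423 + 1,125 = 1,548 (jobless and actively searching, or on temporary layoff).
Labor force = 31,482 + 1,548 = 33,030.
Not in labor force = 315 + 1,485 + 3,521 + 2,357 + 14,605 = 22,283 (those not working and not actively searching are outside the labor force — including those who want a job but have given up searching).
Civilian working-age population = 33,030 + 22,283 = 55,313.
Unemployment rate = 1,548 / 33,030 = 4.69%.
Labor force participation rate = 33,030 / 55,313 = 59.71%.

Unemployment rate ≈ 4.69%; labor force participation rate ≈ 59.71%.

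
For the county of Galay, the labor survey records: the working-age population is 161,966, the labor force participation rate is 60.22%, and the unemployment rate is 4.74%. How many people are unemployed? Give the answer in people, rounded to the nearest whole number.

About 4,623 are unemployed.

Labor force = 0.6022 × 161,966 = 97,536.
Unemployed = 0.0474 × 97,536 ≈ 4,623.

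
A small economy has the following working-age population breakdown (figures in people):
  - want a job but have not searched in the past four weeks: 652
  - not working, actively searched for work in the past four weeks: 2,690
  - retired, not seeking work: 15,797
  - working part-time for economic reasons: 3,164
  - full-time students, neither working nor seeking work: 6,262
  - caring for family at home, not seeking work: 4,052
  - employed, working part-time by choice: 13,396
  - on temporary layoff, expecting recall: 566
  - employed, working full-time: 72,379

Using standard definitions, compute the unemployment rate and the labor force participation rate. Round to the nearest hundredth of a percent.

Unemployment rate ≈ 3.53%; labor force participation rate ≈ 77.50%.

Employed = 3,164 + 13,396 + 72,379 = 88,939 (anyone who worked, including part-time for economic reasons, counts as employed).
Unemployed = 2,690 + 566 = 3,256 (jobless and actively searching, or on temporary layoff).
Labor force = 88,939 + 3,256 = 92,195.
Not in labor force = 652 + 15,797 + 6,262 + 4,052 = 26,763 (those not working and not actively searching are outside the labor force — including those who want a job but have given up searching).
Civilian working-age population = 92,195 + 26,763 = 118,958.
Unemployment rate = 3,256 / 92,195 = 3.53%.
Labor force participation rate = 92,195 / 118,958 = 77.50%.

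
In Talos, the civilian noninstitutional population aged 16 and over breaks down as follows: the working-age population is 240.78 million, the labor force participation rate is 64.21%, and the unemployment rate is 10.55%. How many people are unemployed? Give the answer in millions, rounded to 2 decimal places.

Labor force = 0.6421 × 240.78 = 154.60 million.
Unemployed = 0.1055 × 154.60 ≈ 16.31 million.

About 16.31 million are unemployed.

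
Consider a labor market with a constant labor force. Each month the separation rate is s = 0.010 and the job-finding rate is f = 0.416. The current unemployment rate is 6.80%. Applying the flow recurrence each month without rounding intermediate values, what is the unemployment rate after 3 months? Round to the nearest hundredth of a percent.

Unemployment rate after three months ≈ 3.19%.

With a fixed labor force, u_{t+1} = u_t + s·(1−u_t) − f·u_t = u_t·(1−s−f) + s.
Here 1−s−f = 0.574 and s = 0.010.
u_1 = 0.068000 × 0.574 + 0.010 = 0.049032.
u_2 = 0.049032 × 0.574 + 0.010 = 0.038144.
u_3 = 0.038144 × 0.574 + 0.010 = 0.031895.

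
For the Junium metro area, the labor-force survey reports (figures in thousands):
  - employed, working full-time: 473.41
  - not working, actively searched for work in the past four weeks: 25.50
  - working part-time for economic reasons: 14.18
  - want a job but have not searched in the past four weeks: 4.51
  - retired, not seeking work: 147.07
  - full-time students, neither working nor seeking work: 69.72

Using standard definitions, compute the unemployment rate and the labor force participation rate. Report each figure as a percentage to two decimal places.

Employed = 473.41 + 14.18 = 487.59 thousand (anyone who worked, including part-time for economic reasons, counts as employed).
Unemployed = 25.50 thousand.
Labor force = 487.59 + 25.50 = 513.09 thousand.
Not in labor force = 4.51 + 147.07 + 69.72 = 221.30 thousand (those not working and not actively searching are outside the labor force — including those who want a job but have given up searching).
Civilian working-age population = 513.09 + 221.30 = 734.39 thousand.
Unemployment rate = 25.50 / 513.09 = 4.97%.
Labor force participation rate = 513.09 / 734.39 = 69.87%.

Unemployment rate ≈ 4.97%; labor force participation rate ≈ 69.87%.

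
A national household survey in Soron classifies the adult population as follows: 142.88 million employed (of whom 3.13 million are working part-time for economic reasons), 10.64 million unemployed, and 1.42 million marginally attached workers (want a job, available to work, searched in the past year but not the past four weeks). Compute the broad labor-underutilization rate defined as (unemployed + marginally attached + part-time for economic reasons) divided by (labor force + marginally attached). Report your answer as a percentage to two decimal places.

Labor force = 142.88 + 10.64 = 153.52 million.
Numerator = 10.64 + 1.42 + 3.13 = 15.19 million.
Denominator = 153.52 + 1.42 = 154.94 million.
Broad rate = 15.19 / 154.94 = 9.80%.

Broad underutilization rate ≈ 9.80%.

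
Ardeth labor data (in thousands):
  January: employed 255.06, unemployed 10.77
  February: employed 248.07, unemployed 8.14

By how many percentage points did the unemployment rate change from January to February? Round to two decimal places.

January: labor force = 255.06 + 10.77 = 265.83; u = 10.77/265.83 = 4.05%.
February: labor force = 248.07 + 8.14 = 256.21; u = 8.14/256.21 = 3.18%.
Change = 3.18% − 4.05% = −0.87 pp.

The unemployment rate changed by −0.87 percentage points.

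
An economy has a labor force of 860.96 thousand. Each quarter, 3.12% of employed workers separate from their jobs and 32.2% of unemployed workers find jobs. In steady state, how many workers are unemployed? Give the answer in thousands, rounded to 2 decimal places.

Steady-state unemployment rate u* = s/(s+f) = 3.12/(3.12+32.2) = 0.088335.
Unemployed = u* × labor force = 0.088335 × 860.96 ≈ 76.05 thousand.

About 76.05 thousand are unemployed in steady state.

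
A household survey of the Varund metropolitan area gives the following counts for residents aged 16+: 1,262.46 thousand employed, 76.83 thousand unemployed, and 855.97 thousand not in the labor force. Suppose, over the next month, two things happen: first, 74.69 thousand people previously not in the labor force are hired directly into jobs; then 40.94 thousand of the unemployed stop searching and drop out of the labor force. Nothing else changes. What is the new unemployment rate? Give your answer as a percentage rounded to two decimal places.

Initially, labor force = 1,262.46 + 76.83 = 1,339.29 thousand, so u = 76.83/1,339.29 = 5.74%.
After the first change, employed and labor force both rise by 74.69; unemployed unchanged → E = 1,337.15, U = 76.83, labor force = 1,413.98 thousand.
After the second change, unemployed and labor force both fall by 40.94 → E = 1,337.15, U = 35.89, labor force = 1,373.04 thousand.
New unemployment rate = 35.89 / 1,373.04 = 2.61%.

New unemployment rate ≈ 2.61%.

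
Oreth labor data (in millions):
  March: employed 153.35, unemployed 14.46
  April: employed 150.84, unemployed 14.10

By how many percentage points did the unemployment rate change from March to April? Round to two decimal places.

March: labor force = 153.35 + 14.46 = 167.81; u = 14.46/167.81 = 8.62%.
April: labor force = 150.84 + 14.10 = 164.94; u = 14.10/164.94 = 8.55%.
Change = 8.55% − 8.62% = −0.07 pp.

The unemployment rate changed by −0.07 percentage points.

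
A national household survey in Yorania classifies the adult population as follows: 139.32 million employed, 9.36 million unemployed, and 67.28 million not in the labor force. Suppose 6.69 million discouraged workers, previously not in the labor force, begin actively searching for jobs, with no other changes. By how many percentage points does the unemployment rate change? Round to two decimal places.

Initially, labor force = 139.32 + 9.36 = 148.68 million, so u = 9.36/148.68 = 6.30%.
After the change, unemployed and labor force both rise by 6.69 → E = 139.32, U = 16.05, labor force = 155.37 million.
New unemployment rate = 16.05 / 155.37 = 10.33%.
Change = 10.33% − 6.30% = +4.03 percentage points.

The unemployment rate changes by +4.03 percentage points.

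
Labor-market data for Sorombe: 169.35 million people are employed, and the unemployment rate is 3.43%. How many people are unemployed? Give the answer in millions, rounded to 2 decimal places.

About 6.02 million are unemployed.

Let U be the number unemployed. The labor force is E + U, and U/(E+U) = 0.0343.
So U = 0.0343 × 169.35 / (1 − 0.0343) = 5.8087 / 0.9657 ≈ 6.02 million.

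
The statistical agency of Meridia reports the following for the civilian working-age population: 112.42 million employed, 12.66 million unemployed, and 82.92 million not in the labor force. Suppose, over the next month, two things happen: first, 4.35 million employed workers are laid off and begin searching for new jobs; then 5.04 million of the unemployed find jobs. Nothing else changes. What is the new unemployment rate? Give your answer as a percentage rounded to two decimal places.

Initially, labor force = 112.42 + 12.66 = 125.08 million, so u = 12.66/125.08 = 10.12%.
After the first change, employed falls and unemployed rises by 4.35; labor force unchanged → E = 108.07, U = 17.01, labor force = 125.08 million.
After the second change, unemployed falls and employed rises by 5.04; labor force unchanged → E = 113.11, U = 11.97, labor force = 125.08 million.
New unemployment rate = 11.97 / 125.08 = 9.57%.

New unemployment rate ≈ 9.57%.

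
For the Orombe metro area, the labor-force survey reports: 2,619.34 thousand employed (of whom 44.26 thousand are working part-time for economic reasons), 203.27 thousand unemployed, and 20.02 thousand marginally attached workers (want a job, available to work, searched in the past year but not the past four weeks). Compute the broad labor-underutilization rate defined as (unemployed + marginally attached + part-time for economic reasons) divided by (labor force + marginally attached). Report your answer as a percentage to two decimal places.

Labor force = 2,619.34 + 203.27 = 2,822.61 thousand.
Numerator = 203.27 + 20.02 + 44.26 = 267.55 thousand.
Denominator = 2,822.61 + 20.02 = 2,842.63 thousand.
Broad rate = 267.55 / 2,842.63 = 9.41%.

Broad underutilization rate ≈ 9.41%.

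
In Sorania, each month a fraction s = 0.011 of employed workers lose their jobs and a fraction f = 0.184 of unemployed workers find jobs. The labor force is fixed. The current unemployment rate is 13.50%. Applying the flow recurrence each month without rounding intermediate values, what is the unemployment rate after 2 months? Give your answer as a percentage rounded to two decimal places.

With a fixed labor force, u_{t+1} = u_t + s·(1−u_t) − f·u_t = u_t·(1−s−f) + s.
Here 1−s−f = 0.805 and s = 0.011.
u_1 = 0.135000 × 0.805 + 0.011 = 0.119675.
u_2 = 0.119675 × 0.805 + 0.011 = 0.107338.

Unemployment rate after two months ≈ 10.73%.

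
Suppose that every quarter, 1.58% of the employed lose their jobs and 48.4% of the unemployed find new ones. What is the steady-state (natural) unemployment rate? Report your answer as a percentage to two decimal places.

At steady state the flows balance: s·E = f·U, so U/(E+U) = s/(s+f).
u* = 1.58 / (1.58 + 48.4) = 1.58 / 49.98 = 3.16%.

Steady-state unemployment rate ≈ 3.16%.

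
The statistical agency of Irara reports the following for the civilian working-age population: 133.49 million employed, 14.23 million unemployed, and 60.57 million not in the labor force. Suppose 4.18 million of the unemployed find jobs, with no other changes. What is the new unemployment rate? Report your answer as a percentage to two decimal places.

Initially, labor force = 133.49 + 14.23 = 147.72 million, so u = 14.23/147.72 = 9.63%.
After the change, unemployed falls and employed rises by 4.18; labor force unchanged → E = 137.67, U = 10.05, labor force = 147.72 million.
New unemployment rate = 10.05 / 147.72 = 6.80%.

New unemployment rate ≈ 6.80%.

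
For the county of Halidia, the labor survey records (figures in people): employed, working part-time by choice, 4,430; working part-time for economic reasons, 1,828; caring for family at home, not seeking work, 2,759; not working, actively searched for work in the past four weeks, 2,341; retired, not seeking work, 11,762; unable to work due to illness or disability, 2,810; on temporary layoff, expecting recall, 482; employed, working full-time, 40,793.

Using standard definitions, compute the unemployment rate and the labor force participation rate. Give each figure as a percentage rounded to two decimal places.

Unemployment rate ≈ 5.66%; labor force participation rate ≈ 74.21%.

Employed = 4,430 + 1,828 + 40,793 = 47,051 (anyone who worked, including part-time for economic reasons, counts as employed).
Unemployed = 2,341 + 482 = 2,823 (jobless and actively searching, or on temporary layoff).
Labor force = 47,051 + 2,823 = 49,874.
Not in labor force = 2,759 + 11,762 + 2,810 = 17,331 (those not working and not actively searching are outside the labor force).
Civilian working-age population = 49,874 + 17,331 = 67,205.
Unemployment rate = 2,823 / 49,874 = 5.66%.
Labor force participation rate = 49,874 / 67,205 = 74.21%.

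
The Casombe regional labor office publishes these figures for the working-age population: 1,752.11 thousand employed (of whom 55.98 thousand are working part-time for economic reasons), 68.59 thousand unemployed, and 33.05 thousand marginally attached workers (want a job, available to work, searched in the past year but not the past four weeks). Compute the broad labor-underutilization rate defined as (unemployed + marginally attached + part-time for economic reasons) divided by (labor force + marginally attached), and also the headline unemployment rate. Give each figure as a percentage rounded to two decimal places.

Broad underutilization rate ≈ 8.50%; headline unemployment rate ≈ 3.77%.

Labor force = 1,752.11 + 68.59 = 1,820.70 thousand.
Numerator = 68.59 + 33.05 + 55.98 = 157.62 thousand.
Denominator = 1,820.70 + 33.05 = 1,853.75 thousand.
Broad rate = 157.62 / 1,853.75 = 8.50%.
Headline unemployment rate = 68.59 / 1,820.70 = 3.77%.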